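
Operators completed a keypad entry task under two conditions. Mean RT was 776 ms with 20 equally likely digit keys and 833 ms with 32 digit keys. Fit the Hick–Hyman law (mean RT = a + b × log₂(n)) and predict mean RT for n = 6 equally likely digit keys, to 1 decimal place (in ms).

Fit slope and intercept:
  b = (833 − 776) / (log₂ 32 − log₂ 20) = 57 / (5 − 4.3219) = 84.062 ms/bit
  a = 776 − 84.062 × 4.3219 = 412.691 ms
Then RT(6) = 412.691 + 84.062 × log₂ 6 = 412.691 + 84.062 × 2.5850 ≈ 629.987 ms.

630.0 ms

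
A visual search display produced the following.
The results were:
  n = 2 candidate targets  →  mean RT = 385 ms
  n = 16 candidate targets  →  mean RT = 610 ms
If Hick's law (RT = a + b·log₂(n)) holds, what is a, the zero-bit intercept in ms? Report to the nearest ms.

310 ms

Slope: b = (610 − 385) / (log₂ 16 − log₂ 2) = 225/3.0000 = 75 ms/bit.
Intercept: a = 385 − 75·log₂(2) = 310.000 ms.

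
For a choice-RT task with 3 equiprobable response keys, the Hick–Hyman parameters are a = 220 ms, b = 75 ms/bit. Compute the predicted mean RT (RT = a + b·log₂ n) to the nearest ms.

339 ms

log₂(3) = 1.5850 bits, so RT = 220 + 75 × 1.5850 ≈ 338.872 ms.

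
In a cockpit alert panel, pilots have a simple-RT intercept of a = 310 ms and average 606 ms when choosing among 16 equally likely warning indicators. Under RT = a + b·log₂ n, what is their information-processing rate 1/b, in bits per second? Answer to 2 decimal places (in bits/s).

13.51 bits/s

b = (606 − 310)/log₂ 16 = 296/4 = 74.000 ms per bit = 0.07400 s/bit; the reciprocal is 13.514 bits/s.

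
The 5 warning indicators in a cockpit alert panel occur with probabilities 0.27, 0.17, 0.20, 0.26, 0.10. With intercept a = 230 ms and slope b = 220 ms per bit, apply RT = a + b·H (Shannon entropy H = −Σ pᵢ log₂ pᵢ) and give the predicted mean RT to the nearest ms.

H = 0.27·log₂(1/0.27) + 0.17·log₂(1/0.17) + 0.20·log₂(1/0.20) + 0.26·log₂(1/0.26) + 0.10·log₂(1/0.10) = 2.2465 bits.
RT = 230 + 220 × 2.2465 = 724.22 ms.

724 ms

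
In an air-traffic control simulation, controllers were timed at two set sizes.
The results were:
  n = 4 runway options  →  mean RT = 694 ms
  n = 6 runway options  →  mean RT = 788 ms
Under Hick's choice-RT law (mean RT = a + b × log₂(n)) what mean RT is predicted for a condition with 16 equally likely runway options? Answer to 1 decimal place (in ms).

RT is linear in log₂ n, so two points fix the line:
  b = (788 − 694) / (log₂ 6 − log₂ 4) = 94 / (2.5850 − 2) = 160.694 ms/bit
  a = 694 − 160.694 × 2 = 372.612 ms
Then RT(16) = 372.612 + 160.694 × log₂ 16 = 372.612 + 160.694 × 4 ≈ 1015.388 ms.

1015.4 ms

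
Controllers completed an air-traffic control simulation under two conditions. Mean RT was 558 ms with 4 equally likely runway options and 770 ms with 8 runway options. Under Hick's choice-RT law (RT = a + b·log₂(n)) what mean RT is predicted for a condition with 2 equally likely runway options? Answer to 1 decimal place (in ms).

RT is linear in log₂ n, so two points fix the line:
  b = (770 − 558) / (log₂ 8 − log₂ 4) = 212 / (3 − 2) = 212.000 ms/bit
  a = 558 − 212.000 × 2 = 134.000 ms
Then RT(2) = 134.000 + 212.000 × log₂ 2 = 134.000 + 212.000 × 1 ≈ 346.000 ms.

346.0 ms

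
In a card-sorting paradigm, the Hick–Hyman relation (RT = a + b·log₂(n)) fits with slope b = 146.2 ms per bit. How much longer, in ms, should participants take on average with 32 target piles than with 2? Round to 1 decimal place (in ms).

ΔRT = (a + b log₂ n₂) − (a + b log₂ n₁) = b·(log₂ n₂ − log₂ n₁).
log₂(32) − log₂(2) = log₂(32/2) = log₂(16) = 4.
ΔRT = 146.2 × 4.0000 = 584.800 ms.

584.8 ms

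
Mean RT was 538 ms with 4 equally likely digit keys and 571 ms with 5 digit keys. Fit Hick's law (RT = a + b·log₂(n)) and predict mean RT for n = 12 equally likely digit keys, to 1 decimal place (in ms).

700.5 ms

RT is linear in log₂ n, so two points fix the line:
  b = (571 − 538) / (log₂ 5 − log₂ 4) = 33 / (2.3219 − 2) = 102.507 ms/bit
  a = 538 − 102.507 × 2 = 332.985 ms
Then RT(12) = 332.985 + 102.507 × log₂ 12 = 332.985 + 102.507 × 3.5850 ≈ 700.470 ms.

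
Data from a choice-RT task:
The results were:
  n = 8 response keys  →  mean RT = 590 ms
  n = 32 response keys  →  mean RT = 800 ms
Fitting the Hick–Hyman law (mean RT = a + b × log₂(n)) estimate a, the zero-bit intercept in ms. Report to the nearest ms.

275 ms

The slope on a log₂ axis is (800 − 590) / (5 − 3) = 105 ms/bit.
a = RT₁ − b·log₂ n₁ = 590 − 105 × 3 = 275.000 ms.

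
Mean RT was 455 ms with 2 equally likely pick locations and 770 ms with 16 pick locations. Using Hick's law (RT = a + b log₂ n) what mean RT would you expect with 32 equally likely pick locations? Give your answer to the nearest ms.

With log₂ n on the abscissa the relation is linear; from the two conditions:
  b = (770 − 455) / (log₂ 16 − log₂ 2) = 315 / (4 − 1) = 105 ms/bit
  a = 455 − 105 × 1 = 350 ms
Then RT(32) = 350 + 105 × log₂ 32 = 350 + 105 × 5 ≈ 875.000 ms.

875 ms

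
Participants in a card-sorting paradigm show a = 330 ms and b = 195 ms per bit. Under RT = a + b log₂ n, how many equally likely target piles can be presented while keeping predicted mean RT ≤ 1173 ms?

Set 330 + 195·log₂ n ≤ 1173 → log₂ n ≤ (1173 − 330)/195 = 4.3231.
So n ≤ 2^4.3231 = 20.016; the largest integer n is 20.

20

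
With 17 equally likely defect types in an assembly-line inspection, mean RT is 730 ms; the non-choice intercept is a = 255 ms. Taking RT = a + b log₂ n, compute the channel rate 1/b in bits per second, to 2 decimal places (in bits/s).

Choice component = 730 − 255 = 475 ms over log₂(17) = 4.0875 bits.
b = 475 / 4.0875 = 116.209 ms/bit, so 1/b = 8.605 bits/s.

8.61 bits/s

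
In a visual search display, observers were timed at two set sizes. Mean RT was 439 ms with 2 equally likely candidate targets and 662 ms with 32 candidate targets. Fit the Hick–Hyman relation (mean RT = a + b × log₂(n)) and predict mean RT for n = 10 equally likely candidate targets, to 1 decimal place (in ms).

Solve the two-equation system in a and b:
  b = (662 − 439) / (log₂ 32 − log₂ 2) = 223 / (5 − 1) = 55.750 ms/bit
  a = 439 − 55.750 × 1 = 383.250 ms
Then RT(10) = 383.250 + 55.750 × log₂ 10 = 383.250 + 55.750 × 3.3219 ≈ 568.447 ms.

568.4 ms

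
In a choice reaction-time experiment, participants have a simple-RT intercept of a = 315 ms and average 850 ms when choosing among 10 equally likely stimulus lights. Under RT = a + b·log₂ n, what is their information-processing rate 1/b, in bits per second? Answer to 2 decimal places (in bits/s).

b = (850 − 315)/log₂ 10 = 535/3.3219 = 161.051 ms per bit = 0.16105 s/bit; the reciprocal is 6.209 bits/s.

6.21 bits/s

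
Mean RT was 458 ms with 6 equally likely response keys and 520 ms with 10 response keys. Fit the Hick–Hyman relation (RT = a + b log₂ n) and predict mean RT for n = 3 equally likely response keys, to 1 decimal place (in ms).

Solve the two-equation system in a and b:
  b = (520 − 458) / (log₂ 10 − log₂ 6) = 62 / (3.3219 − 2.5850) = 84.129 ms/bit
  a = 458 − 84.129 × 2.5850 = 240.530 ms
Then RT(3) = 240.530 + 84.129 × log₂ 3 = 240.530 + 84.129 × 1.5850 ≈ 373.871 ms.

373.9 ms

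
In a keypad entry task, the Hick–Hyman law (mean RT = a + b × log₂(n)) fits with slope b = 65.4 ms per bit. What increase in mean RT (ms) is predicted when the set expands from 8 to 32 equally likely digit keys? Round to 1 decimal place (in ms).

130.8 ms

The intercept a cancels: ΔRT = b·(log₂ n₂ − log₂ n₁) = b·log₂(n₂/n₁).
log₂(32) − log₂(8) = log₂(32/8) = log₂(4) = 2.
ΔRT = 65.4 × 2.0000 = 130.800 ms.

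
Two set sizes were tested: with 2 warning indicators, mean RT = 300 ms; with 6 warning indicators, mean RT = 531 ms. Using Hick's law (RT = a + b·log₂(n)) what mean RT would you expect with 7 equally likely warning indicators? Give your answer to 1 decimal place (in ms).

Fit slope and intercept:
  b = (531 − 300) / (log₂ 6 − log₂ 2) = 231 / (2.5850 − 1) = 145.745 ms/bit
  a = 300 − 145.745 × 1 = 154.255 ms
Then RT(7) = 154.255 + 145.745 × log₂ 7 = 154.255 + 145.745 × 2.8074 ≈ 563.413 ms.

563.4 ms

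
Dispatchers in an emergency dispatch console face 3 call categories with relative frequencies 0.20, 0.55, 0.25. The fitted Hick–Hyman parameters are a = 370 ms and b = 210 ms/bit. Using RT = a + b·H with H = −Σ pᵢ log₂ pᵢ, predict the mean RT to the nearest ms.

Entropy contributions −pᵢ log₂ pᵢ: 0.4644, 0.4744, 0.5000; sum H = 1.4388 bits.
RT = a + bH = 370 + 210·1.4388 = 672.14 ms.

672 ms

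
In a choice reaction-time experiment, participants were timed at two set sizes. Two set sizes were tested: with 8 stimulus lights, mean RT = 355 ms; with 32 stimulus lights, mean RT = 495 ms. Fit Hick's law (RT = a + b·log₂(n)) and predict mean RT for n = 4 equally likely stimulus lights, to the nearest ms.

285 ms

Solve the two-equation system in a and b:
  b = (495 − 355) / (log₂ 32 − log₂ 8) = 140 / (5 − 3) = 70 ms/bit
  a = 355 − 70 × 3 = 145 ms
Then RT(4) = 145 + 70 × log₂ 4 = 145 + 70 × 2 ≈ 285.000 ms.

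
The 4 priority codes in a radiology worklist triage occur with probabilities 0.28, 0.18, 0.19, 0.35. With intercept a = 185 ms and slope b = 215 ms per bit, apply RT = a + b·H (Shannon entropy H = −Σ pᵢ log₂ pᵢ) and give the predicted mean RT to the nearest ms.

Entropy contributions −pᵢ log₂ pᵢ: 0.5142, 0.4453, 0.4552, 0.5301; sum H = 1.9449 bits.
RT = a + bH = 185 + 215·1.9449 = 603.14 ms.

603 ms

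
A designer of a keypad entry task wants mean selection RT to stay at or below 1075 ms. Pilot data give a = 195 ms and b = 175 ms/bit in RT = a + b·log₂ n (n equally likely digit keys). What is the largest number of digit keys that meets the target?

32

Set 195 + 175·log₂ n ≤ 1075 → log₂ n ≤ (1075 − 195)/175 = 5.0286.
So n ≤ 2^5.0286 = 32.640; the largest integer n is 32.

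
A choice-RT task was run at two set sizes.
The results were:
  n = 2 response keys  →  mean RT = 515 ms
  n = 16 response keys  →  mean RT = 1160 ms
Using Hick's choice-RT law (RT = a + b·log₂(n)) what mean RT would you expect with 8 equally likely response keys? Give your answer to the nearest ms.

945 ms

Solve the two-equation system in a and b:
  b = (1160 − 515) / (log₂ 16 − log₂ 2) = 645 / (4 − 1) = 215 ms/bit
  a = 515 − 215 × 1 = 300 ms
Then RT(8) = 300 + 215 × log₂ 8 = 300 + 215 × 3 ≈ 945.000 ms.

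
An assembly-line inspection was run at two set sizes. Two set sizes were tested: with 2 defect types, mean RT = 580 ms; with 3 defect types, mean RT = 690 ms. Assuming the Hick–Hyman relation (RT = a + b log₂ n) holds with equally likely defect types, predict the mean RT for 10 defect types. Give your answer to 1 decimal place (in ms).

Solve the two-equation system in a and b:
  b = (690 − 580) / (log₂ 3 − log₂ 2) = 110 / (1.5850 − 1) = 188.046 ms/bit
  a = 580 − 188.046 × 1 = 391.954 ms
Then RT(10) = 391.954 + 188.046 × log₂ 10 = 391.954 + 188.046 × 3.3219 ≈ 1016.630 ms.

1016.6 ms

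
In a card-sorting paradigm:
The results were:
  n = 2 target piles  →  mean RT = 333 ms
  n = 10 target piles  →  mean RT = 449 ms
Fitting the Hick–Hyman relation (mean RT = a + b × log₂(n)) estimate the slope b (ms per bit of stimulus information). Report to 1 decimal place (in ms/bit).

50.0 ms/bit

Slope: b = (449 − 333) / (log₂ 10 − log₂ 2) = 116/2.3219 = 49.958 ms/bit.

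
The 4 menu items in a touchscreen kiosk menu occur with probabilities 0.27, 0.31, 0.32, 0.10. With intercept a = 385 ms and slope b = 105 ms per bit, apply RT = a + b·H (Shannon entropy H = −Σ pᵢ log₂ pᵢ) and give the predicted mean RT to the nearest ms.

H = 0.27·log₂(1/0.27) + 0.31·log₂(1/0.31) + 0.32·log₂(1/0.32) + 0.10·log₂(1/0.10) = 1.8920 bits.
RT = 385 + 105 × 1.8920 = 583.66 ms.

584 ms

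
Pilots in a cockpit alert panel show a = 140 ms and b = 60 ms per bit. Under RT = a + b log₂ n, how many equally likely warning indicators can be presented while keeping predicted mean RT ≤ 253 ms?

60·log₂ n ≤ 253 − 140 = 113, giving log₂ n ≤ 1.8833 and n ≤ 3.689. The largest whole number is 3.

3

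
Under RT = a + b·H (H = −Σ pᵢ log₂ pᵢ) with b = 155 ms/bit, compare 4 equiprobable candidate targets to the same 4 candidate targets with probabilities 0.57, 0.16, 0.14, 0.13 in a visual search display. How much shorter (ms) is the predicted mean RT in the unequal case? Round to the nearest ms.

The RT saving is b·ΔH. Equiprobable H₀ = log₂(4) = 2.0000 bits; with the given probabilities H = 1.6650 bits.
b·(H₀ − H) = 155 × (2.0000 − 1.6650) = 51.92 ms.

52 ms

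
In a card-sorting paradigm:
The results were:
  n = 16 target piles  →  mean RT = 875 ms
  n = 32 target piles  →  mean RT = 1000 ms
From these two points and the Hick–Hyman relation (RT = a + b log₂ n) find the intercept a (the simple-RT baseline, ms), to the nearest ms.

b = (RT₂ − RT₁)/(log₂ n₂ − log₂ n₁) = (1000 − 875)/(5 − 4) = 125 ms/bit.
Intercept: a = 875 − 125·log₂(16) = 375.000 ms.

375 ms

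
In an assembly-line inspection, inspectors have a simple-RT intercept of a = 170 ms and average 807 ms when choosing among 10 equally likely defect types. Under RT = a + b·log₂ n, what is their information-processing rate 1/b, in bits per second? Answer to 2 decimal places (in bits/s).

b = (807 − 170)/log₂ 10 = 637/3.3219 = 191.756 ms per bit = 0.19176 s/bit; the reciprocal is 5.215 bits/s.

5.21 bits/s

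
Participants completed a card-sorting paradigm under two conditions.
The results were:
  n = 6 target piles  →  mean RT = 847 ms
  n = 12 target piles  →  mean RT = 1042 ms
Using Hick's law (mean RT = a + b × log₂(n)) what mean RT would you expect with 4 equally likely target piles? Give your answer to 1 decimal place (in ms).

732.9 ms

With log₂ n on the abscissa the relation is linear; from the two conditions:
  b = (1042 − 847) / (log₂ 12 − log₂ 6) = 195 / (3.5850 − 2.5850) = 195.000 ms/bit
  a = 847 − 195.000 × 2.5850 = 342.932 ms
Then RT(4) = 342.932 + 195.000 × log₂ 4 = 342.932 + 195.000 × 2 ≈ 732.932 ms.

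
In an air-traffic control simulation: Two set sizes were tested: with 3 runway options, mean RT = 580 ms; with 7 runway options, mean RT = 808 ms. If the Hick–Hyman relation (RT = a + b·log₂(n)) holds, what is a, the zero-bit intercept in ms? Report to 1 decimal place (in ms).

Slope: b = (808 − 580) / (log₂ 7 − log₂ 3) = 228/1.2224 = 186.519 ms/bit.
Intercept: a = 580 − 186.519·log₂(3) = 284.374 ms.

284.4 ms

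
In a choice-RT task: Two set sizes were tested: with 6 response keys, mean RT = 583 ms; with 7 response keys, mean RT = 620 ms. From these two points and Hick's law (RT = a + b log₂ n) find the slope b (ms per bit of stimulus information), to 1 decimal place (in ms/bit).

The slope on a log₂ axis is (620 − 583) / (2.8074 − 2.5850) = 166.373 ms/bit.

166.4 ms/bit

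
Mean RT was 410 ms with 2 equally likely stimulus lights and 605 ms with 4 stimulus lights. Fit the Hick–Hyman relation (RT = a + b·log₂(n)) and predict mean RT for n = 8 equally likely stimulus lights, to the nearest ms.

Fit slope and intercept:
  b = (605 − 410) / (log₂ 4 − log₂ 2) = 195 / (2 − 1) = 195 ms/bit
  a = 410 − 195 × 1 = 215 ms
Then RT(8) = 215 + 195 × log₂ 8 = 215 + 195 × 3 ≈ 800.000 ms.

800 ms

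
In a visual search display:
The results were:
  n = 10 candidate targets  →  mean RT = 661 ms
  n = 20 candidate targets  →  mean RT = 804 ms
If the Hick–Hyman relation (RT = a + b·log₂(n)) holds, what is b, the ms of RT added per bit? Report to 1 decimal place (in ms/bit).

Slope: b = (804 − 661) / (log₂ 20 − log₂ 10) = 143/1.0000 = 143.000 ms/bit.

143.0 ms/bit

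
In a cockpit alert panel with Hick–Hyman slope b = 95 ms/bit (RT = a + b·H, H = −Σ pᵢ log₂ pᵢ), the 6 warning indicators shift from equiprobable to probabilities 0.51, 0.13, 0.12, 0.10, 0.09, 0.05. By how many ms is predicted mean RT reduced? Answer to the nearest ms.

45 ms

Equiprobable entropy H₀ = log₂ 6 = 2.5850 bits.
Skewed entropy H = −Σ pᵢ log₂ pᵢ = 2.1061 bits.
ΔRT = b·(H₀ − H) = 95 × 0.4789 = 45.49 ms.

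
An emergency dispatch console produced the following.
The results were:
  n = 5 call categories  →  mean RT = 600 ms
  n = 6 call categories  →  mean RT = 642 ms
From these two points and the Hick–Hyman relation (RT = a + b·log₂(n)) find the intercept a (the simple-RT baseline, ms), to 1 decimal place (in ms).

Slope: b = (642 − 600) / (log₂ 6 − log₂ 5) = 42/0.2630 = 159.675 ms/bit.
Intercept: a = 600 − 159.675·log₂(5) = 229.246 ms.

229.2 ms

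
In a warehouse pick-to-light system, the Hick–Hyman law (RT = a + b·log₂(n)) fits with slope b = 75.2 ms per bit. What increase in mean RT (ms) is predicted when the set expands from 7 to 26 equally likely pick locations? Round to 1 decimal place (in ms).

The intercept a cancels: ΔRT = b·(log₂ n₂ − log₂ n₁) = b·log₂(n₂/n₁).
log₂(26) − log₂(7) = 4.7004 − 2.8074 = 1.8931.
ΔRT = 75.2 × 1.8931 = 142.360 ms.

142.4 ms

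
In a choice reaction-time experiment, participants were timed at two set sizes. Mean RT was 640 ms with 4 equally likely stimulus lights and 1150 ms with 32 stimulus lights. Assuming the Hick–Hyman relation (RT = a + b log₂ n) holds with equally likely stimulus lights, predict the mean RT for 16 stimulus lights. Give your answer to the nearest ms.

980 ms

Fit slope and intercept:
  b = (1150 − 640) / (log₂ 32 − log₂ 4) = 510 / (5 − 2) = 170 ms/bit
  a = 640 − 170 × 2 = 300 ms
Then RT(16) = 300 + 170 × log₂ 16 = 300 + 170 × 4 ≈ 980.000 ms.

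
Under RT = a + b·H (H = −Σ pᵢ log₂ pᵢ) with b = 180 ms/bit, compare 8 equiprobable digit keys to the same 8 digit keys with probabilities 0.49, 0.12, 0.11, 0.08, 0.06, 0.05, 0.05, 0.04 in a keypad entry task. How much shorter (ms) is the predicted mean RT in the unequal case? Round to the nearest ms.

113 ms

Equiprobable entropy H₀ = log₂ 8 = 3.0000 bits.
Skewed entropy H = −Σ pᵢ log₂ pᵢ = 2.3746 bits.
ΔRT = b·(H₀ − H) = 180 × 0.6254 = 112.57 ms.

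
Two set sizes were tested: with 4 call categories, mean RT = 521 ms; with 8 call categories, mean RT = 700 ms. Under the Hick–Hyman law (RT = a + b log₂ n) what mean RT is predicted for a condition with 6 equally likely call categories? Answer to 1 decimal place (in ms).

Fit slope and intercept:
  b = (700 − 521) / (log₂ 8 − log₂ 4) = 179 / (3 − 2) = 179.000 ms/bit
  a = 521 − 179.000 × 2 = 163.000 ms
Then RT(6) = 163.000 + 179.000 × log₂ 6 = 163.000 + 179.000 × 2.5850 ≈ 625.708 ms.

625.7 ms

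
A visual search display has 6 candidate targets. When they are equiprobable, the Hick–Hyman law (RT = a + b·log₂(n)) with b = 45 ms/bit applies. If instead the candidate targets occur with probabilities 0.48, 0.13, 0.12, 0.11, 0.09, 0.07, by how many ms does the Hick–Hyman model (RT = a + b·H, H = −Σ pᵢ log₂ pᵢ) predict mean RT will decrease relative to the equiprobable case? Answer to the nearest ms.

The RT saving is b·ΔH. Equiprobable H₀ = log₂(6) = 2.5850 bits; with the given probabilities H = 2.1895 bits.
b·(H₀ − H) = 45 × (2.5850 − 2.1895) = 17.80 ms.

18 ms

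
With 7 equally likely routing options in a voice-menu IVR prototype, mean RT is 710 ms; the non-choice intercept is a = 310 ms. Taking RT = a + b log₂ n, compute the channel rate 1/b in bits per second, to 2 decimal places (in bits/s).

Choice component = 710 − 310 = 400 ms over log₂(7) = 2.8074 bits.
b = 400 / 2.8074 = 142.483 ms/bit, so 1/b = 7.018 bits/s.

7.02 bits/s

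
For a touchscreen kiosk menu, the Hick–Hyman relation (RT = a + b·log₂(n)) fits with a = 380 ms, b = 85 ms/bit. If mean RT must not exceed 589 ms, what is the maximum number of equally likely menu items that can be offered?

85·log₂ n ≤ 589 − 380 = 209, giving log₂ n ≤ 2.4588 and n ≤ 5.498. The largest whole number is 5.

5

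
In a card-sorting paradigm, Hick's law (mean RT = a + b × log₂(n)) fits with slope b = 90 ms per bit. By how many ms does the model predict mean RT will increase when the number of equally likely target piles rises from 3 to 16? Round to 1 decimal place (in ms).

ΔRT = (a + b log₂ n₂) − (a + b log₂ n₁) = b·(log₂ n₂ − log₂ n₁).
log₂(16) − log₂(3) = 4 − 1.5850 = 2.4150.
ΔRT = 90 × 2.4150 = 217.353 ms.

217.4 ms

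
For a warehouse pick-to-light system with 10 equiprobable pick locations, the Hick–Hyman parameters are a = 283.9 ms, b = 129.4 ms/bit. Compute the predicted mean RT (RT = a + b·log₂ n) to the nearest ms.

714 ms

log₂(10) = 3.3219 bits, so RT = 283.9 + 129.4 × 3.3219 ≈ 713.757 ms.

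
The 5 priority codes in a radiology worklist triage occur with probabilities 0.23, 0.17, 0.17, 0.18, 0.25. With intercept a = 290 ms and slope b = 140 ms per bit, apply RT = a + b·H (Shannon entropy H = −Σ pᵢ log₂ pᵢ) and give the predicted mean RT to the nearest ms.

H = 0.23·log₂(1/0.23) + 0.17·log₂(1/0.17) + 0.17·log₂(1/0.17) + 0.18·log₂(1/0.18) + 0.25·log₂(1/0.25) = 2.3021 bits.
RT = 290 + 140 × 2.3021 = 612.30 ms.

612 ms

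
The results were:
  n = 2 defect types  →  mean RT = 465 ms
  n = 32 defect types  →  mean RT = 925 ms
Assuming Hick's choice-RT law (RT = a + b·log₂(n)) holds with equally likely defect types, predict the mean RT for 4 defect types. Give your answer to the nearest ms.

Fit slope and intercept:
  b = (925 − 465) / (log₂ 32 − log₂ 2) = 460 / (5 − 1) = 115 ms/bit
  a = 465 − 115 × 1 = 350 ms
Then RT(4) = 350 + 115 × log₂ 4 = 350 + 115 × 2 ≈ 580.000 ms.

580 ms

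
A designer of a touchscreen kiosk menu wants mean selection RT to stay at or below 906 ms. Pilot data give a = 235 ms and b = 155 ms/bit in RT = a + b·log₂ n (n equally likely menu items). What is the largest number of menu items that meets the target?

Information budget: (906 − 235)/155 = 4.3290 bits, so n ≤ 2^4.3290 = 20.099 → at most 20.

20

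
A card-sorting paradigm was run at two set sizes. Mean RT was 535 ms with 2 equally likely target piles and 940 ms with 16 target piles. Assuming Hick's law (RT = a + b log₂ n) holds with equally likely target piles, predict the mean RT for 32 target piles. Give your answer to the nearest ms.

1075 ms

RT is linear in log₂ n, so two points fix the line:
  b = (940 − 535) / (log₂ 16 − log₂ 2) = 405 / (4 − 1) = 135 ms/bit
  a = 535 − 135 × 1 = 400 ms
Then RT(32) = 400 + 135 × log₂ 32 = 400 + 135 × 5 ≈ 1075.000 ms.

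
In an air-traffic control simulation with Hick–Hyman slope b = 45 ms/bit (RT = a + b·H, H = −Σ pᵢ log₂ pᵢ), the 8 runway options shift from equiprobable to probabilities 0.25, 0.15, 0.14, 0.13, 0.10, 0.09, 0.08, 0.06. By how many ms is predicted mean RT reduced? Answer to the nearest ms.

6 ms

Equiprobable entropy H₀ = log₂ 8 = 3.0000 bits.
Skewed entropy H = −Σ pᵢ log₂ pᵢ = 2.8702 bits.
ΔRT = b·(H₀ − H) = 45 × 0.1298 = 5.84 ms.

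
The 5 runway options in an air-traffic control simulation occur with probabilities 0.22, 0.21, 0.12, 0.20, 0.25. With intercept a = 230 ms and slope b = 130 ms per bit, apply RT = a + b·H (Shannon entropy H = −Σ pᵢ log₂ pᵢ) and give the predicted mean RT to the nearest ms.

H = 0.22·log₂(1/0.22) + 0.21·log₂(1/0.21) + 0.12·log₂(1/0.12) + 0.20·log₂(1/0.20) + 0.25·log₂(1/0.25) = 2.2848 bits.
RT = 230 + 130 × 2.2848 = 527.03 ms.

527 ms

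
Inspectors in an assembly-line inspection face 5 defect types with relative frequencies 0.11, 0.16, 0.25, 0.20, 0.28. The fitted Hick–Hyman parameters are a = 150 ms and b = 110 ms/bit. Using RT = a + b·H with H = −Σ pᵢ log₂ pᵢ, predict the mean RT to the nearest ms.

398 ms

H = 0.11·log₂(1/0.11) + 0.16·log₂(1/0.16) + 0.25·log₂(1/0.25) + 0.20·log₂(1/0.20) + 0.28·log₂(1/0.28) = 2.2519 bits.
RT = 150 + 110 × 2.2519 = 397.71 ms.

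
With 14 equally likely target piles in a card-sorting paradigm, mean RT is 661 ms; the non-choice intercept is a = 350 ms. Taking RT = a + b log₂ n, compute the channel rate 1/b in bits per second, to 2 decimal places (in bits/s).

12.24 bits/s

Choice component = 661 − 350 = 311 ms over log₂(14) = 3.8074 bits.
b = 311 / 3.8074 = 81.684 ms/bit, so 1/b = 12.242 bits/s.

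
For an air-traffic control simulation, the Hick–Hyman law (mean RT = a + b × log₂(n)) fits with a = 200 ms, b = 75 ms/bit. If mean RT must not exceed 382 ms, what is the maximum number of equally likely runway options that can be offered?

75·log₂ n ≤ 382 − 200 = 182, giving log₂ n ≤ 2.4267 and n ≤ 5.376. The largest whole number is 5.

5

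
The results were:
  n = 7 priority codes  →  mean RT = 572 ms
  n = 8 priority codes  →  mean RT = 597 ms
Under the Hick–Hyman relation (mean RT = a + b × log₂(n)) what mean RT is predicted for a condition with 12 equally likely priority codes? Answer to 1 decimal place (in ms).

672.9 ms

With log₂ n on the abscissa the relation is linear; from the two conditions:
  b = (597 − 572) / (log₂ 8 − log₂ 7) = 25 / (3 − 2.8074) = 129.772 ms/bit
  a = 572 − 129.772 × 2.8074 = 207.683 ms
Then RT(12) = 207.683 + 129.772 × log₂ 12 = 207.683 + 129.772 × 3.5850 ≈ 672.912 ms.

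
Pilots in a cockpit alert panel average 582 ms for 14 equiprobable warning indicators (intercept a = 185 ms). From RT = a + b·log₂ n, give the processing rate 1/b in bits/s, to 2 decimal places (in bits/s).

Choice component = 582 − 185 = 397 ms over log₂(14) = 3.8074 bits.
b = 397 / 3.8074 = 104.272 ms/bit, so 1/b = 9.590 bits/s.

9.59 bits/s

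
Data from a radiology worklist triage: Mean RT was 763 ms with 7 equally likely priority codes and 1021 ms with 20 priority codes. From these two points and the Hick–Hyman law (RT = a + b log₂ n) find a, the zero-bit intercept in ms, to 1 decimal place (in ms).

The slope on a log₂ axis is (1021 − 763) / (4.3219 − 2.8074) = 170.345 ms/bit.
a = RT₁ − b·log₂ n₁ = 763 − 170.345 × 2.8074 = 284.781 ms.

284.8 ms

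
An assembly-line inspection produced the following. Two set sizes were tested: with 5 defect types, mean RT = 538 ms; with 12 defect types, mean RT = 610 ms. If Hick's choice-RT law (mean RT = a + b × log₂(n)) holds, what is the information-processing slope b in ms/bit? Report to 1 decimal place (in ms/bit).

b = (RT₂ − RT₁)/(log₂ n₂ − log₂ n₁) = (610 − 538)/(3.5850 − 2.3219) = 57.006 ms/bit.

57.0 ms/bit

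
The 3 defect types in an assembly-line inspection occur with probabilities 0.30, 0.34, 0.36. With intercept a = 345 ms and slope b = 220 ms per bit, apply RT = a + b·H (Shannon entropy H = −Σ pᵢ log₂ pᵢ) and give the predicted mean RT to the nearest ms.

H = 0.30·log₂(1/0.30) + 0.34·log₂(1/0.34) + 0.36·log₂(1/0.36) = 1.5809 bits.
RT = 345 + 220 × 1.5809 = 692.79 ms.

693 ms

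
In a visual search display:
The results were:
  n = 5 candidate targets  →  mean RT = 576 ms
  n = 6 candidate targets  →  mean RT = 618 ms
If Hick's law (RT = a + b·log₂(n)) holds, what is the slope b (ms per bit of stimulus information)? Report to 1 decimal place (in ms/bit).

159.7 ms/bit

Slope: b = (618 − 576) / (log₂ 6 − log₂ 5) = 42/0.2630 = 159.675 ms/bit.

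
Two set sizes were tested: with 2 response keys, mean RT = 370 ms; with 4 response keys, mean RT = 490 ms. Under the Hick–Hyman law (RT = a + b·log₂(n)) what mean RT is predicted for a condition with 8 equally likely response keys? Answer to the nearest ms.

610 ms

Fit slope and intercept:
  b = (490 − 370) / (log₂ 4 − log₂ 2) = 120 / (2 − 1) = 120 ms/bit
  a = 370 − 120 × 1 = 250 ms
Then RT(8) = 250 + 120 × log₂ 8 = 250 + 120 × 3 ≈ 610.000 ms.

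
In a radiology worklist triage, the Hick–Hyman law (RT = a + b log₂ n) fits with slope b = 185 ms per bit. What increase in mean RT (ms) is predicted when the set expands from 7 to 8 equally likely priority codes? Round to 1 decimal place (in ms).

35.6 ms

The intercept a cancels: ΔRT = b·(log₂ n₂ − log₂ n₁) = b·log₂(n₂/n₁).
log₂(8) − log₂(7) = 3 − 2.8074 = 0.1926.
ΔRT = 185 × 0.1926 = 35.639 ms.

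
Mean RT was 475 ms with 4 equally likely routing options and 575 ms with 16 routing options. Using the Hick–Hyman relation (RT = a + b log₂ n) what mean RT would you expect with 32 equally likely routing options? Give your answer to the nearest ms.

Fit slope and intercept:
  b = (575 − 475) / (log₂ 16 − log₂ 4) = 100 / (4 − 2) = 50 ms/bit
  a = 475 − 50 × 2 = 375 ms
Then RT(32) = 375 + 50 × log₂ 32 = 375 + 50 × 5 ≈ 625.000 ms.

625 ms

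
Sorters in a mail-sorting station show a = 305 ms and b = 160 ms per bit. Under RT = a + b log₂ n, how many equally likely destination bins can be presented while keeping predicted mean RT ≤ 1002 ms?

Set 305 + 160·log₂ n ≤ 1002 → log₂ n ≤ (1002 − 305)/160 = 4.3563.
So n ≤ 2^4.3563 = 20.482; the largest integer n is 20.

20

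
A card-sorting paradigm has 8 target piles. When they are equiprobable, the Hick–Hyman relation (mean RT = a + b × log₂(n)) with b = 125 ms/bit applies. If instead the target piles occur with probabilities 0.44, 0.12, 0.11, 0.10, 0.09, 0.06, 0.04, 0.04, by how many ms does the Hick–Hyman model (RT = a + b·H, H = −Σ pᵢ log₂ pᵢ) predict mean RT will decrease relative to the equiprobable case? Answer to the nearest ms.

63 ms

The RT saving is b·ΔH. Equiprobable H₀ = log₂(8) = 3.0000 bits; with the given probabilities H = 2.4984 bits.
b·(H₀ − H) = 125 × (3.0000 − 2.4984) = 62.70 ms.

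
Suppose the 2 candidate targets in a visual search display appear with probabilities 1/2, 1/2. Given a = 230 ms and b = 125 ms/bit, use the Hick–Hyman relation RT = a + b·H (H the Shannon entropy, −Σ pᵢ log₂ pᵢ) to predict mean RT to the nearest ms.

Each term −pᵢ log₂ pᵢ: 0.5·1 + 0.5·1; summed, H = 1.000 bits.
Mean RT = a + bH = 230 + 125·1.000 = 355.00 ms.

355 ms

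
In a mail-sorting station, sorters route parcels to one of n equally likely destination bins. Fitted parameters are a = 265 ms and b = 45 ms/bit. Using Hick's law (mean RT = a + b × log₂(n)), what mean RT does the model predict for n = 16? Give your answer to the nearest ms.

log₂(16) = 4 bits, so RT = 265 + 45 × 4 ≈ 445.000 ms.

445 ms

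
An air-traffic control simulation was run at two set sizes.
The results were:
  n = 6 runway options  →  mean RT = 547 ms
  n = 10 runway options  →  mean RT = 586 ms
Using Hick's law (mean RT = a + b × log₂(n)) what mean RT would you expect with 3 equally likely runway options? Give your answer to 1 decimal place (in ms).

494.1 ms

With log₂ n on the abscissa the relation is linear; from the two conditions:
  b = (586 − 547) / (log₂ 10 − log₂ 6) = 39 / (3.3219 − 2.5850) = 52.920 ms/bit
  a = 547 − 52.920 × 2.5850 = 410.205 ms
Then RT(3) = 410.205 + 52.920 × log₂ 3 = 410.205 + 52.920 × 1.5850 ≈ 494.080 ms.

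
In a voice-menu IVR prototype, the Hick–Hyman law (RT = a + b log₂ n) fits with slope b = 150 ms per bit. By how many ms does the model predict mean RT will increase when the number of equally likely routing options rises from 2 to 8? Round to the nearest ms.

ΔRT = (a + b log₂ n₂) − (a + b log₂ n₁) = b·(log₂ n₂ − log₂ n₁).
log₂(8) − log₂(2) = log₂(8/2) = log₂(4) = 2.
ΔRT = 150 × 2.0000 = 300.000 ms.

300 ms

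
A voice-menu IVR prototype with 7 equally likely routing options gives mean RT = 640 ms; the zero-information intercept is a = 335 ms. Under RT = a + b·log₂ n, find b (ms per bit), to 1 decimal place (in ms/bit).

108.6 ms/bit

log₂(7) = 2.8074 bits.
b = (RT − a)/log₂ n = (640 − 335) / 2.8074 = 108.643 ms/bit.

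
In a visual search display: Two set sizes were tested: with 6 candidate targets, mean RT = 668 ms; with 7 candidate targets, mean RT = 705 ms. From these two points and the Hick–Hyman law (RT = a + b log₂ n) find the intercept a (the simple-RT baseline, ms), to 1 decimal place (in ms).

237.9 ms

Slope: b = (705 − 668) / (log₂ 7 − log₂ 6) = 37/0.2224 = 166.373 ms/bit.
Intercept: a = 668 − 166.373·log₂(6) = 237.933 ms.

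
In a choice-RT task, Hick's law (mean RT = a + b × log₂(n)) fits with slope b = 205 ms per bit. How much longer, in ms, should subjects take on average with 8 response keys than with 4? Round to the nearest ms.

Only the slope matters, since a is common to both: ΔRT = b·log₂(n₂/n₁).
log₂(8) − log₂(4) = log₂(8/4) = log₂(2) = 1.
ΔRT = 205 × 1.0000 = 205.000 ms.

205 ms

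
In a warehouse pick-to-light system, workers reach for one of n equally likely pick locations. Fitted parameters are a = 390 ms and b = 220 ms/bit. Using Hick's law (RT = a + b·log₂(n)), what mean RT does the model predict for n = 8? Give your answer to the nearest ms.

1050 ms

log₂(8) = 3 bits, so RT = 390 + 220 × 3 ≈ 1050.000 ms.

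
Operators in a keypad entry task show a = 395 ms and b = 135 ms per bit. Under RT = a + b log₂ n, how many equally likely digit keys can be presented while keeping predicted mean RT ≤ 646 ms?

Information budget: (646 − 395)/135 = 1.8593 bits, so n ≤ 2^1.8593 = 3.628 → at most 3.

3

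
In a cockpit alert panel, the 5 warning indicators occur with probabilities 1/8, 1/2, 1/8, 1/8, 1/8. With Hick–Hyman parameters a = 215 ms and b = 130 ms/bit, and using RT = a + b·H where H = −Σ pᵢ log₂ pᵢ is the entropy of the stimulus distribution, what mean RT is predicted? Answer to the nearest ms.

475 ms

Each term −pᵢ log₂ pᵢ: 0.125·3 + 0.5·1 + 0.125·3 + 0.125·3 + 0.125·3; summed, H = 2.000 bits.
Mean RT = a + bH = 215 + 130·2.000 = 475.00 ms.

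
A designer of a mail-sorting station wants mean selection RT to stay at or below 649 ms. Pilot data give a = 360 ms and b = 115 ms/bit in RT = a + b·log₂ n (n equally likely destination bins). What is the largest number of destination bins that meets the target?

Information budget: (649 − 360)/115 = 2.5130 bits, so n ≤ 2^2.5130 = 5.708 → at most 5.

5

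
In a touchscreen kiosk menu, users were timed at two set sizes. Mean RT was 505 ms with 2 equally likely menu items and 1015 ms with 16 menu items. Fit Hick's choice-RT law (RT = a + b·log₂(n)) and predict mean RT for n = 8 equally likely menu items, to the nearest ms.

RT is linear in log₂ n, so two points fix the line:
  b = (1015 − 505) / (log₂ 16 − log₂ 2) = 510 / (4 − 1) = 170 ms/bit
  a = 505 − 170 × 1 = 335 ms
Then RT(8) = 335 + 170 × log₂ 8 = 335 + 170 × 3 ≈ 845.000 ms.

845 ms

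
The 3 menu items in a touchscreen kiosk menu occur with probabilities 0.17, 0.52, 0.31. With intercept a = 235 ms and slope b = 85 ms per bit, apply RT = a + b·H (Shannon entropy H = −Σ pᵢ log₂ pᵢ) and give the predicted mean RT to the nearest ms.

Entropy contributions −pᵢ log₂ pᵢ: 0.4346, 0.4906, 0.5238; sum H = 1.4490 bits.
RT = a + bH = 235 + 85·1.4490 = 358.16 ms.

358 ms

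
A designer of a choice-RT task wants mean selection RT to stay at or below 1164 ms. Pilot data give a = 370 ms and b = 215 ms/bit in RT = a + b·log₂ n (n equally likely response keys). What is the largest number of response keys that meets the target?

12

215·log₂ n ≤ 1164 − 370 = 794, giving log₂ n ≤ 3.6930 and n ≤ 12.933. The largest whole number is 12.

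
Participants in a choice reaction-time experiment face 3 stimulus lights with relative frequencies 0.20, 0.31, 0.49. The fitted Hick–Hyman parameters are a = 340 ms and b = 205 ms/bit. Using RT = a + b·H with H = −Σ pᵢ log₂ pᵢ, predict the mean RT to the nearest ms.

H = 0.20·log₂(1/0.20) + 0.31·log₂(1/0.31) + 0.49·log₂(1/0.49) = 1.4925 bits.
RT = 340 + 205 × 1.4925 = 645.95 ms.

646 ms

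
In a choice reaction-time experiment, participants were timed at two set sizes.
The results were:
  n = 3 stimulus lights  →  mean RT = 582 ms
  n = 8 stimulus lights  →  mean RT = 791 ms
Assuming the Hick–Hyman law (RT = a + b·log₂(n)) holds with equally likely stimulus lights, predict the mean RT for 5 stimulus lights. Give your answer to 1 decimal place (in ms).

Fit slope and intercept:
  b = (791 − 582) / (log₂ 8 − log₂ 3) = 209 / (3 − 1.5850) = 147.699 ms/bit
  a = 582 − 147.699 × 1.5850 = 347.902 ms
Then RT(5) = 347.902 + 147.699 × log₂ 5 = 347.902 + 147.699 × 2.3219 ≈ 690.849 ms.

690.8 ms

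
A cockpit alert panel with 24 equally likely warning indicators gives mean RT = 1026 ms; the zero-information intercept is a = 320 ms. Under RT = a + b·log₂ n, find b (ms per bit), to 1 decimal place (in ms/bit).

154.0 ms/bit

24 alternatives carry log₂ 24 = 4.5850 bits; the choice cost is 1026 − 320 = 706 ms, so b = 706/4.5850 = 153.982 ms/bit.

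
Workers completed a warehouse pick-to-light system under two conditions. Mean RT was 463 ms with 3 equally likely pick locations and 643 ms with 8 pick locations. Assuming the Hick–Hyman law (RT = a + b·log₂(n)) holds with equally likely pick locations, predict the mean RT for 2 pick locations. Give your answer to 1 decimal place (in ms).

RT is linear in log₂ n, so two points fix the line:
  b = (643 − 463) / (log₂ 8 − log₂ 3) = 180 / (3 − 1.5850) = 127.205 ms/bit
  a = 463 − 127.205 × 1.5850 = 261.385 ms
Then RT(2) = 261.385 + 127.205 × log₂ 2 = 261.385 + 127.205 × 1 ≈ 388.590 ms.

388.6 ms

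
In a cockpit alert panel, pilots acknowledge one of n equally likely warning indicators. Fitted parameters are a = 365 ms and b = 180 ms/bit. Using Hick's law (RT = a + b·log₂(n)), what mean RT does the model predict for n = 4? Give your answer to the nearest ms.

725 ms

log₂(4) = 2 bits, so RT = 365 + 180 × 2 ≈ 725.000 ms.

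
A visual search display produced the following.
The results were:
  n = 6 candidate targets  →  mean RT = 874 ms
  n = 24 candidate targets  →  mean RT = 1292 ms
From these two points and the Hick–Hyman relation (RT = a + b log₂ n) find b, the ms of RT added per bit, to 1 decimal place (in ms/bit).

b = (RT₂ − RT₁)/(log₂ n₂ − log₂ n₁) = (1292 − 874)/(4.5850 − 2.5850) = 209.000 ms/bit.

209.0 ms/bit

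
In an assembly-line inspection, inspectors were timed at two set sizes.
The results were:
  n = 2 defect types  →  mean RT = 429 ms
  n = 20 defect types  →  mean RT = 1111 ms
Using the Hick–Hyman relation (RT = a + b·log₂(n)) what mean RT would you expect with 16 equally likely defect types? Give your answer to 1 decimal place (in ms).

1044.9 ms

RT is linear in log₂ n, so two points fix the line:
  b = (1111 − 429) / (log₂ 20 − log₂ 2) = 682 / (4.3219 − 1) = 205.302 ms/bit
  a = 429 − 205.302 × 1 = 223.698 ms
Then RT(16) = 223.698 + 205.302 × log₂ 16 = 223.698 + 205.302 × 4 ≈ 1044.907 ms.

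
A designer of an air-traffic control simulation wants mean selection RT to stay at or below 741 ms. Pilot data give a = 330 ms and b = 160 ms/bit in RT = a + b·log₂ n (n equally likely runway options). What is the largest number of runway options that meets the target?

Information budget: (741 − 330)/160 = 2.5688 bits, so n ≤ 2^2.5688 = 5.933 → at most 5.

5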